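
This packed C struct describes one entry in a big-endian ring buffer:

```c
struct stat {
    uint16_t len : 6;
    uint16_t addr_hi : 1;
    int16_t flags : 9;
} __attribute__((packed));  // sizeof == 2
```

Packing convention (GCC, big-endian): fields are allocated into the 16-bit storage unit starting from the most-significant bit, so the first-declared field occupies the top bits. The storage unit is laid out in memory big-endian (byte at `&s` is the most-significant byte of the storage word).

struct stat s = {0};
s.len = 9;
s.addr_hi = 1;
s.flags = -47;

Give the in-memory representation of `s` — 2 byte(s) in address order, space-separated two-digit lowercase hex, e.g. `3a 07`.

27 d1

len (6b) val=9 bits=0x9 at bit 10: 0x2400
addr_hi (1b) val=1 bits=0x1 at bit 9: 0x2600
flags (9b) val=-47 bits=0x1d1 at bit 0: 0x27d1
word = 0x27d1 → big-endian bytes:
  [0]=0x27  [1]=0xd1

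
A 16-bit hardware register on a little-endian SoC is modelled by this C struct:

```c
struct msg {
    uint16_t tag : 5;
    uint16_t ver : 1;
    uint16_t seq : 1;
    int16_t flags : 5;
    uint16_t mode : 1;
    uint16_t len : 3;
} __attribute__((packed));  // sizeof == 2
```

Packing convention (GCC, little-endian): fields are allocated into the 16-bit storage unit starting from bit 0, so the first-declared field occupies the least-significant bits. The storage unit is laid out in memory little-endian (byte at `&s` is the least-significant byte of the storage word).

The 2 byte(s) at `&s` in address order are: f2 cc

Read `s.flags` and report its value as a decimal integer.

-7

[0]=0xf2 [1]=0xcc (little-endian) → word 0xccf2
tag [0+:5] = (word>>0) & 0x1f = 18
ver [5+:1] = (word>>5) & 0x1 = 1
seq [6+:1] = (word>>6) & 0x1 = 1
flags [7+:5] = (word>>7) & 0x1f = 25  ←
mode [12+:1] = (word>>12) & 0x1 = 0
len [13+:3] = (word>>13) & 0x7 = 6
flags signed 5b, MSB=1: 25 - 32 = -7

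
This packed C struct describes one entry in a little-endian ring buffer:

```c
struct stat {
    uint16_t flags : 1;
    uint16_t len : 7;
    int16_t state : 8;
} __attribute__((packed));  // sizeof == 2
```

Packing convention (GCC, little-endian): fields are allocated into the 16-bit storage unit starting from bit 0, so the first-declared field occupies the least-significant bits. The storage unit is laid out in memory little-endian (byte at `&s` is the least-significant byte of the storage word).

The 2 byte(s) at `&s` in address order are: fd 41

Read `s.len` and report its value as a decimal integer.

[0]=0xfd [1]=0x41 (little-endian) → word 0x41fd
flags:1 @ bit 0 → (0x41fd>>0)&0x1 = 0x1
len:7 @ bit 1 → (0x41fd>>1)&0x7f = 0x7e  ←
state:8 @ bit 8 → (0x41fd>>8)&0xff = 0x41

126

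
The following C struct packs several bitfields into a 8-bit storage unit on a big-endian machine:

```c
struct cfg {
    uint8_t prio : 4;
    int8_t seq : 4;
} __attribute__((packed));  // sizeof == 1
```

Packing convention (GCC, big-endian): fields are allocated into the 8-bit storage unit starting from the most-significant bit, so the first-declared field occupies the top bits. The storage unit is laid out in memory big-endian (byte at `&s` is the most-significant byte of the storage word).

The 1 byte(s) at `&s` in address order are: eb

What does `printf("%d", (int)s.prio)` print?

14

[0]=0xeb (big-endian) → word 0xeb
prio:4 @ bit 4 → (0xeb>>4)&0xf = 0xe  ←
seq:4 @ bit 0 → (0xeb>>0)&0xf = 0xb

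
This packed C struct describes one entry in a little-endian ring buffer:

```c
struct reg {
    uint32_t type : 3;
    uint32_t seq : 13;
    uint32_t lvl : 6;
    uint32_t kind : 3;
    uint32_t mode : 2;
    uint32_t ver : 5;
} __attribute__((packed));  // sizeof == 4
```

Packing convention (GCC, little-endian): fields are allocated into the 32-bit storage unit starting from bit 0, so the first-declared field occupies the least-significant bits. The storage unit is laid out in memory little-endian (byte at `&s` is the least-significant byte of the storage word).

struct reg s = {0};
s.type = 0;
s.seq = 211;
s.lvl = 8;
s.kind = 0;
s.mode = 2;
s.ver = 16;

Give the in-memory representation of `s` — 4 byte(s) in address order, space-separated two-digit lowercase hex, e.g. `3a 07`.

type (3b) val=0 bits=0x0 at bit 0: 0x00000000
seq (13b) val=211 bits=0xd3 at bit 3: 0x00000698
lvl (6b) val=8 bits=0x8 at bit 16: 0x00080698
kind (3b) val=0 bits=0x0 at bit 22: 0x00080698
mode (2b) val=2 bits=0x2 at bit 25: 0x04080698
ver (5b) val=16 bits=0x10 at bit 27: 0x84080698
word = 0x84080698 → little-endian bytes:
  [0]=0x98  [1]=0x06  [2]=0x08  [3]=0x84

98 06 08 84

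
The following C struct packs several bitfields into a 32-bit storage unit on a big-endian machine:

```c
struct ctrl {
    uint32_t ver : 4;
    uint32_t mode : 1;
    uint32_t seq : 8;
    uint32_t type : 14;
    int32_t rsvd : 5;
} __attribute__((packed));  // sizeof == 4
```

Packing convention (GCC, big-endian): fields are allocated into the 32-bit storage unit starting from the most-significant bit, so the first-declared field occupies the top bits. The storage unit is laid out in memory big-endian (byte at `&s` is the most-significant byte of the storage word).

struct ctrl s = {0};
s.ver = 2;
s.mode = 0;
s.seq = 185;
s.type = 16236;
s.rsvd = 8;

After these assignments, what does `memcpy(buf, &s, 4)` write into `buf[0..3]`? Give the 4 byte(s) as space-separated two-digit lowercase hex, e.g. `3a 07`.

25 cf ed 88

ver:4 = 2 → 0x2 << 28 → word 0x20000000
mode:1 = 0 → 0x0 << 27 → word 0x20000000
seq:8 = 185 → 0xb9 << 19 → word 0x25c80000
type:14 = 16236 → 0x3f6c << 5 → word 0x25cfed80
rsvd:5 = 8 → 0x8 << 0 → word 0x25cfed88
word = 0x25cfed88 → big-endian bytes:
  [0]=0x25  [1]=0xcf  [2]=0xed  [3]=0x88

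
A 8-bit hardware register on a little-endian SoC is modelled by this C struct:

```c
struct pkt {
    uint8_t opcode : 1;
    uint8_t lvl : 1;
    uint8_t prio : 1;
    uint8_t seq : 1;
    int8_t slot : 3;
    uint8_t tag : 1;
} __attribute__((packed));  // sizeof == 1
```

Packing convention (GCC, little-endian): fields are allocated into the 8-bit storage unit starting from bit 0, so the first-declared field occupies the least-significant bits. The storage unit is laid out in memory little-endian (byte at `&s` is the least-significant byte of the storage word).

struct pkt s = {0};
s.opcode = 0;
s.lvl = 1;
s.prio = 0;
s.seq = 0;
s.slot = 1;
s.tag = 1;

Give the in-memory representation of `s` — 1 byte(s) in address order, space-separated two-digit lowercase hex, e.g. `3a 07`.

opcode:1 = 0 → 0x0 << 0 → word 0x00
lvl:1 = 1 → 0x1 << 1 → word 0x02
prio:1 = 0 → 0x0 << 2 → word 0x02
seq:1 = 0 → 0x0 << 3 → word 0x02
slot:3 = 1 → 0x1 << 4 → word 0x12
tag:1 = 1 → 0x1 << 7 → word 0x92
word = 0x92 → little-endian bytes:
  [0]=0x92

92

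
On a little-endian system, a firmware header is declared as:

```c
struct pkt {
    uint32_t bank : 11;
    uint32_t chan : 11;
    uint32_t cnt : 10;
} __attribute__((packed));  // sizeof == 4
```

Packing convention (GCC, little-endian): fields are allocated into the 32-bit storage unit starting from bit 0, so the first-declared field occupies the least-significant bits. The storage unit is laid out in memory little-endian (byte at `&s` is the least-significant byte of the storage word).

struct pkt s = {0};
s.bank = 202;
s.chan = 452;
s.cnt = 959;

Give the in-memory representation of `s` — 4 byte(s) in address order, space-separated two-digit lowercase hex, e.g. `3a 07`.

bank:11 = 202 → 0xca << 0 → word 0x000000ca
chan:11 = 452 → 0x1c4 << 11 → word 0x000e20ca
cnt:10 = 959 → 0x3bf << 22 → word 0xefce20ca
word = 0xefce20ca → little-endian bytes:
  [0]=0xca  [1]=0x20  [2]=0xce  [3]=0xef

ca 20 ce ef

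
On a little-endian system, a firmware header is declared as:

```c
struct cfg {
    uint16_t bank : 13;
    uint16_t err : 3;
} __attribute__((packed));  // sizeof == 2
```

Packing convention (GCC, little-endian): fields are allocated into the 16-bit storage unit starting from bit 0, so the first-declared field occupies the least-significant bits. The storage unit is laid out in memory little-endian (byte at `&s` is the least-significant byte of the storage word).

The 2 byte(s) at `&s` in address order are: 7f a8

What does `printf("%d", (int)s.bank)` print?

2175

[0]=0x7f [1]=0xa8 (little-endian) → word 0xa87f
bank [0+:13] = (word>>0) & 0x1fff = 2175  ←
err [13+:3] = (word>>13) & 0x7 = 5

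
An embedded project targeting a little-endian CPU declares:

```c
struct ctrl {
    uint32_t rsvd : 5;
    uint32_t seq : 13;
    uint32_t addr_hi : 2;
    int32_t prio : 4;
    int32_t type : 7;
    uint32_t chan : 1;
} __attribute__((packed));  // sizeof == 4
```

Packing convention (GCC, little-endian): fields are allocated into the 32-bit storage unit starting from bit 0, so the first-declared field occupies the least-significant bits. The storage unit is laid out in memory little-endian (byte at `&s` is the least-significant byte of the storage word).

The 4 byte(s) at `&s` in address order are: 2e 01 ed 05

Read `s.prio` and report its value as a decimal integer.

[0]=0x2e [1]=0x01 [2]=0xed [3]=0x05 (little-endian) → word 0x05ed012e
rsvd [0+:5] = (word>>0) & 0x1f = 14
seq [5+:13] = (word>>5) & 0x1fff = 2057
addr_hi [18+:2] = (word>>18) & 0x3 = 3
prio [20+:4] = (word>>20) & 0xf = 14  ←
type [24+:7] = (word>>24) & 0x7f = 5
chan [31+:1] = (word>>31) & 0x1 = 0
prio signed 4b, MSB=1: 14 - 16 = -2

-2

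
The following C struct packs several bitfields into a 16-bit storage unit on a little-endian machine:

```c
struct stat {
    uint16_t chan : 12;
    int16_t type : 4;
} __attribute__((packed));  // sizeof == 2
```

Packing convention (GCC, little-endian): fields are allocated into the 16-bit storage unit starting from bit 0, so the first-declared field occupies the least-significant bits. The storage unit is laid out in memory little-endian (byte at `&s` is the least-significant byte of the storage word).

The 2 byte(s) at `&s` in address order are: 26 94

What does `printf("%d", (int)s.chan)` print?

[0]=0x26 [1]=0x94 (little-endian) → word 0x9426
chan:12 @ bit 0 → (0x9426>>0)&0xfff = 0x426  ←
type:4 @ bit 12 → (0x9426>>12)&0xf = 0x9

1062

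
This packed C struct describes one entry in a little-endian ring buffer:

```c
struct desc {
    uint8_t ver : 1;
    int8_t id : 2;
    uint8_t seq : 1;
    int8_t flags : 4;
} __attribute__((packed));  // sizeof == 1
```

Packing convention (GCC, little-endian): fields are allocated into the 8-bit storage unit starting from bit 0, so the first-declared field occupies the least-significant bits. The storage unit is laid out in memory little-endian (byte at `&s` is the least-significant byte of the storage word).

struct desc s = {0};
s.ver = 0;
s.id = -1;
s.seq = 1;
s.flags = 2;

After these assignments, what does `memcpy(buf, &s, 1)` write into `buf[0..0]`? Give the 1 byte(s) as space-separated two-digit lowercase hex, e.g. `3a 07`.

[0+:1] ver=0 & 0x1 = 0x0; word=0x00
[1+:2] id=-1 & 0x3 = 0x3; word=0x06
[3+:1] seq=1 & 0x1 = 0x1; word=0x0e
[4+:4] flags=2 & 0xf = 0x2; word=0x2e
word = 0x2e → little-endian bytes:
  [0]=0x2e

2e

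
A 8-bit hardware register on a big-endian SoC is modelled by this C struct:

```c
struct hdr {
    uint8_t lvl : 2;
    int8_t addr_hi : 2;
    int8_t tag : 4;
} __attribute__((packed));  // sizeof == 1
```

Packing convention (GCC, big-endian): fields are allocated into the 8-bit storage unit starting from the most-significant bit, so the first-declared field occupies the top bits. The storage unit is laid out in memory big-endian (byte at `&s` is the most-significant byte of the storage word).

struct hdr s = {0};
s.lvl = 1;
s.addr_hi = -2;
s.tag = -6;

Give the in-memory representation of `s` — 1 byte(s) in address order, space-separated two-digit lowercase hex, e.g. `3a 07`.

6a

lvl (2b) val=1 bits=0x1 at bit 6: 0x40
addr_hi (2b) val=-2 bits=0x2 at bit 4: 0x60
tag (4b) val=-6 bits=0xa at bit 0: 0x6a
word = 0x6a → big-endian bytes:
  [0]=0x6a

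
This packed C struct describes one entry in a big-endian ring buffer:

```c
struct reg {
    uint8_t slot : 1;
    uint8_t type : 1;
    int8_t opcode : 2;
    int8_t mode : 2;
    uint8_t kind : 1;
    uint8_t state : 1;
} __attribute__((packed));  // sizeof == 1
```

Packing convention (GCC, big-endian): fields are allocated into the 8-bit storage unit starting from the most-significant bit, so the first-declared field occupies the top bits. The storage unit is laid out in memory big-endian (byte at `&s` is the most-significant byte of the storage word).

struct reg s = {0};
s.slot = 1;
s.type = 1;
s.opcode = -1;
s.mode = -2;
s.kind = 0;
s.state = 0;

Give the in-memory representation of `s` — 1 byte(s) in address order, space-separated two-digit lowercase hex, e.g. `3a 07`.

slot:1 = 1 → 0x1 << 7 → word 0x80
type:1 = 1 → 0x1 << 6 → word 0xc0
opcode:2 = -1 → 0x3 << 4 → word 0xf0
mode:2 = -2 → 0x2 << 2 → word 0xf8
kind:1 = 0 → 0x0 << 1 → word 0xf8
state:1 = 0 → 0x0 << 0 → word 0xf8
word = 0xf8 → big-endian bytes:
  [0]=0xf8

f8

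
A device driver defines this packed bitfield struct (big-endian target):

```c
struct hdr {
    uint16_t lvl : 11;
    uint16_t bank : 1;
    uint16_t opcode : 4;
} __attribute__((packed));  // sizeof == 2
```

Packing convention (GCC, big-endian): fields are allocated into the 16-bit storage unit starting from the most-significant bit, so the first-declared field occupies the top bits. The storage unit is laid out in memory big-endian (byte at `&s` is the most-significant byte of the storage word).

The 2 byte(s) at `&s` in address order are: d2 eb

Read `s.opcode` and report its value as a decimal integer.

11

[0]=0xd2 [1]=0xeb (big-endian) → word 0xd2eb
lvl [5+:11] = (word>>5) & 0x7ff = 1687
bank [4+:1] = (word>>4) & 0x1 = 0
opcode [0+:4] = (word>>0) & 0xf = 11  ←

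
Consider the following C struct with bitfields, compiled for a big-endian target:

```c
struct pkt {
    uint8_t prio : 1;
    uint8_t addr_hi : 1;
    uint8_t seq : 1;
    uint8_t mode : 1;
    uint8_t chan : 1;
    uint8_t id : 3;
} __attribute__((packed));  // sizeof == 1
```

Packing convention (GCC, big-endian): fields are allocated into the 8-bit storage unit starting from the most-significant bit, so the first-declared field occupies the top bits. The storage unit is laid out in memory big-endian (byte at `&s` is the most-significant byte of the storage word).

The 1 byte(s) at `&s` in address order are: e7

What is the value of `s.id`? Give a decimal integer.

[0]=0xe7 (big-endian) → word 0xe7
prio [7+:1] = (word>>7) & 0x1 = 1
addr_hi [6+:1] = (word>>6) & 0x1 = 1
seq [5+:1] = (word>>5) & 0x1 = 1
mode [4+:1] = (word>>4) & 0x1 = 0
chan [3+:1] = (word>>3) & 0x1 = 0
id [0+:3] = (word>>0) & 0x7 = 7  ←

7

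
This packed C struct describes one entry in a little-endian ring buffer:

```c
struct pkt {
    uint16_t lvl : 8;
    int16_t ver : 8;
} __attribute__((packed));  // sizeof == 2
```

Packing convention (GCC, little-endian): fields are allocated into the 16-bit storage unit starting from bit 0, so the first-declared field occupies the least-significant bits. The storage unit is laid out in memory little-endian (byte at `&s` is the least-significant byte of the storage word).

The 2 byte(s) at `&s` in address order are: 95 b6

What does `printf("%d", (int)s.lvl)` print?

149

[0]=0x95 [1]=0xb6 (little-endian) → word 0xb695
lvl [0+:8] = (word>>0) & 0xff = 149  ←
ver [8+:8] = (word>>8) & 0xff = 182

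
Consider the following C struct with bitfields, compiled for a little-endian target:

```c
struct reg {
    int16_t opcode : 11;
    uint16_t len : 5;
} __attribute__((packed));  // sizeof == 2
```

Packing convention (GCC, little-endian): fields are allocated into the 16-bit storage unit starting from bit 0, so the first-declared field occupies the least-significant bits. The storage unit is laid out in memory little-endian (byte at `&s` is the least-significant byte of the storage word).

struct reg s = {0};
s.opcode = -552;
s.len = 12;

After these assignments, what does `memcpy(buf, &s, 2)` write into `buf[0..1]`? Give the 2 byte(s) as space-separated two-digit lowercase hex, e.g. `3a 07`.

d8 65

opcode (11b) val=-552 bits=0x5d8 at bit 0: 0x05d8
len (5b) val=12 bits=0xc at bit 11: 0x65d8
word = 0x65d8 → little-endian bytes:
  [0]=0xd8  [1]=0x65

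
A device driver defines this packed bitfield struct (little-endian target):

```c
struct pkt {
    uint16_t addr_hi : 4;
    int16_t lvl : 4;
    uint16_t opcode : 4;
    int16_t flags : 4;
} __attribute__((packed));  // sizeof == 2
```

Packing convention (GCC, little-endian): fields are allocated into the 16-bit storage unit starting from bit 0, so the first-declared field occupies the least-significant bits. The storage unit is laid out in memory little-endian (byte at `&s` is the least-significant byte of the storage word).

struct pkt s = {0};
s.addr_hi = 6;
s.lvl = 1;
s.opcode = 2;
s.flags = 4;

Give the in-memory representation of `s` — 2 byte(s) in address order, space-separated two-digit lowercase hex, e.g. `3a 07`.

16 42

[0+:4] addr_hi=6 & 0xf = 0x6; word=0x0006
[4+:4] lvl=1 & 0xf = 0x1; word=0x0016
[8+:4] opcode=2 & 0xf = 0x2; word=0x0216
[12+:4] flags=4 & 0xf = 0x4; word=0x4216
word = 0x4216 → little-endian bytes:
  [0]=0x16  [1]=0x42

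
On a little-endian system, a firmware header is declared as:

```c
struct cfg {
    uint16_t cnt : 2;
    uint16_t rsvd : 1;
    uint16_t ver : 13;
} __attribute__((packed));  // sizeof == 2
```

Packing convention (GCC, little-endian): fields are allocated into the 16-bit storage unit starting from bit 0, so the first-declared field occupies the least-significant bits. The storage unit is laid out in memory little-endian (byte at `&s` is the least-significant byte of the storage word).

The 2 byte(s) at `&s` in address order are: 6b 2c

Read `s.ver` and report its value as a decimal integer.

[0]=0x6b [1]=0x2c (little-endian) → word 0x2c6b
cnt [0+:2] = (word>>0) & 0x3 = 3
rsvd [2+:1] = (word>>2) & 0x1 = 0
ver [3+:13] = (word>>3) & 0x1fff = 1421  ←

1421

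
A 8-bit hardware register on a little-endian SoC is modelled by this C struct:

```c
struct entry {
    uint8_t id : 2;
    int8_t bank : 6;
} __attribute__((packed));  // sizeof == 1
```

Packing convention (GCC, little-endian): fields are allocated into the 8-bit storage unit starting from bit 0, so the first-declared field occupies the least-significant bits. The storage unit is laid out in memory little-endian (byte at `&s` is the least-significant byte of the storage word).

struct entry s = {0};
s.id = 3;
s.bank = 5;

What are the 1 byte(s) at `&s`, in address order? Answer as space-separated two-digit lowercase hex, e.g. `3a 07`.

id:2 = 3 → 0x3 << 0 → word 0x03
bank:6 = 5 → 0x5 << 2 → word 0x17
word = 0x17 → little-endian bytes:
  [0]=0x17

17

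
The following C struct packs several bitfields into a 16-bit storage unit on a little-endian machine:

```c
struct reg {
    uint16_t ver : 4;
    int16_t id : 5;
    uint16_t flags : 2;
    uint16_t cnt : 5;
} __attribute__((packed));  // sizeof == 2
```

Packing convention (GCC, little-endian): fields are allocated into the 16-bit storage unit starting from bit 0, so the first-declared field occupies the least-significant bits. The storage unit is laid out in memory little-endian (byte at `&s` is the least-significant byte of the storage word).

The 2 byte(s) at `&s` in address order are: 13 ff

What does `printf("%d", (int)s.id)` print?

[0]=0x13 [1]=0xff (little-endian) → word 0xff13
ver:4 @ bit 0 → (0xff13>>0)&0xf = 0x3
id:5 @ bit 4 → (0xff13>>4)&0x1f = 0x11  ←
flags:2 @ bit 9 → (0xff13>>9)&0x3 = 0x3
cnt:5 @ bit 11 → (0xff13>>11)&0x1f = 0x1f
id signed 5b, MSB=1: 17 - 32 = -15

-15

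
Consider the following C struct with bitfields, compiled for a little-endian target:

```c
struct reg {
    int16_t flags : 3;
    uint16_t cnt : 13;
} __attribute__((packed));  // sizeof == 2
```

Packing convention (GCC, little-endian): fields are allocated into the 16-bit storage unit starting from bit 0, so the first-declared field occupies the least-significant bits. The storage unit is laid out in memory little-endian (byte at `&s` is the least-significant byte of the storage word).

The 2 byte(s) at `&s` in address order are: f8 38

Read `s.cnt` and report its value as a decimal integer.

[0]=0xf8 [1]=0x38 (little-endian) → word 0x38f8
flags:3 @ bit 0 → (0x38f8>>0)&0x7 = 0x0
cnt:13 @ bit 3 → (0x38f8>>3)&0x1fff = 0x71f  ←

1823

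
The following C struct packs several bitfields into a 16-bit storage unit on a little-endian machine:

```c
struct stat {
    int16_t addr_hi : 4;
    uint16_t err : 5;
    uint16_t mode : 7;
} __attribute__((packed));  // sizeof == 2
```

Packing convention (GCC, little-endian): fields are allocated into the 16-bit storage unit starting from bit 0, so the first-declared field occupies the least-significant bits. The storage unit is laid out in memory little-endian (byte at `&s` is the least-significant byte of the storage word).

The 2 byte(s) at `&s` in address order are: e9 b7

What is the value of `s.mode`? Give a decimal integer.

91

[0]=0xe9 [1]=0xb7 (little-endian) → word 0xb7e9
addr_hi [0+:4] = (word>>0) & 0xf = 9
err [4+:5] = (word>>4) & 0x1f = 30
mode [9+:7] = (word>>9) & 0x7f = 91  ←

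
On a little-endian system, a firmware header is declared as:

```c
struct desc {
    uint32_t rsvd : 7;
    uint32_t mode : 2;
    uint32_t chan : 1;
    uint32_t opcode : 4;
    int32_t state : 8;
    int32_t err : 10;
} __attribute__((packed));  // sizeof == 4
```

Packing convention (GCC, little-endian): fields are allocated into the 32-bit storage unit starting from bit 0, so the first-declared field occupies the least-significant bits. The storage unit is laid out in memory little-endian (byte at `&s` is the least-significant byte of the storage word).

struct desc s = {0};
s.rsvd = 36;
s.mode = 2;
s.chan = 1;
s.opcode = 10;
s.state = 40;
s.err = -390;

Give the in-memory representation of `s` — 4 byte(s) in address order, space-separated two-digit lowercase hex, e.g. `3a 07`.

rsvd (7b) val=36 bits=0x24 at bit 0: 0x00000024
mode (2b) val=2 bits=0x2 at bit 7: 0x00000124
chan (1b) val=1 bits=0x1 at bit 9: 0x00000324
opcode (4b) val=10 bits=0xa at bit 10: 0x00002b24
state (8b) val=40 bits=0x28 at bit 14: 0x000a2b24
err (10b) val=-390 bits=0x27a at bit 22: 0x9e8a2b24
word = 0x9e8a2b24 → little-endian bytes:
  [0]=0x24  [1]=0x2b  [2]=0x8a  [3]=0x9e

24 2b 8a 9e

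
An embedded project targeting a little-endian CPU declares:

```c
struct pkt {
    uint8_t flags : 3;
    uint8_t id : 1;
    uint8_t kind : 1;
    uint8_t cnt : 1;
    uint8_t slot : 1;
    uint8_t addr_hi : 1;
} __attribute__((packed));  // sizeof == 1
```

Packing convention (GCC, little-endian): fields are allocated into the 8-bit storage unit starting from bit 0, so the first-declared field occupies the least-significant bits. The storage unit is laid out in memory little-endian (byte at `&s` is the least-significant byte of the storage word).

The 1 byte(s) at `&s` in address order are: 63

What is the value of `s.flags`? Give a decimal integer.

3

[0]=0x63 (little-endian) → word 0x63
flags:3 @ bit 0 → (0x63>>0)&0x7 = 0x3  ←
id:1 @ bit 3 → (0x63>>3)&0x1 = 0x0
kind:1 @ bit 4 → (0x63>>4)&0x1 = 0x0
cnt:1 @ bit 5 → (0x63>>5)&0x1 = 0x1
slot:1 @ bit 6 → (0x63>>6)&0x1 = 0x1
addr_hi:1 @ bit 7 → (0x63>>7)&0x1 = 0x0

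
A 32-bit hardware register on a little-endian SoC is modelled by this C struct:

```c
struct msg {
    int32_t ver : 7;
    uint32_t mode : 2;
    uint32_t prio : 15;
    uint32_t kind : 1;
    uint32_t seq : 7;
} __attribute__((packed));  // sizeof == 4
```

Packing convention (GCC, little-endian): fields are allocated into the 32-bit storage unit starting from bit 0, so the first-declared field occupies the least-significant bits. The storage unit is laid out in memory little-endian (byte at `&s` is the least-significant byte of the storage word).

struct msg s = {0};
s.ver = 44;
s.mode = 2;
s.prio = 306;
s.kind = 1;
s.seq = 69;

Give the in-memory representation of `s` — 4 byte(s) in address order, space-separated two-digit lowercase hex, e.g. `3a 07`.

2c 65 02 8b

[0+:7] ver=44 & 0x7f = 0x2c; word=0x0000002c
[7+:2] mode=2 & 0x3 = 0x2; word=0x0000012c
[9+:15] prio=306 & 0x7fff = 0x132; word=0x0002652c
[24+:1] kind=1 & 0x1 = 0x1; word=0x0102652c
[25+:7] seq=69 & 0x7f = 0x45; word=0x8b02652c
word = 0x8b02652c → little-endian bytes:
  [0]=0x2c  [1]=0x65  [2]=0x02  [3]=0x8b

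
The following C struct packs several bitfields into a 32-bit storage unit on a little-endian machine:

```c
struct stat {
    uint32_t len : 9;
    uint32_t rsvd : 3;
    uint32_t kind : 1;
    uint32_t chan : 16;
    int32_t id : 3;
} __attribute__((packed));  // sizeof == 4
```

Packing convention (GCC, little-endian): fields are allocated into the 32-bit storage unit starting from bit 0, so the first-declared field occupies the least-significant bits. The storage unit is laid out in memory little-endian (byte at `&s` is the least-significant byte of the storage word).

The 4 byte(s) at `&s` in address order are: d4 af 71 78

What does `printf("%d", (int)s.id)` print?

[0]=0xd4 [1]=0xaf [2]=0x71 [3]=0x78 (little-endian) → word 0x7871afd4
len:9 @ bit 0 → (0x7871afd4>>0)&0x1ff = 0x1d4
rsvd:3 @ bit 9 → (0x7871afd4>>9)&0x7 = 0x7
kind:1 @ bit 12 → (0x7871afd4>>12)&0x1 = 0x0
chan:16 @ bit 13 → (0x7871afd4>>13)&0xffff = 0xc38d
id:3 @ bit 29 → (0x7871afd4>>29)&0x7 = 0x3  ←
id signed 3b, MSB=0: value = 3

3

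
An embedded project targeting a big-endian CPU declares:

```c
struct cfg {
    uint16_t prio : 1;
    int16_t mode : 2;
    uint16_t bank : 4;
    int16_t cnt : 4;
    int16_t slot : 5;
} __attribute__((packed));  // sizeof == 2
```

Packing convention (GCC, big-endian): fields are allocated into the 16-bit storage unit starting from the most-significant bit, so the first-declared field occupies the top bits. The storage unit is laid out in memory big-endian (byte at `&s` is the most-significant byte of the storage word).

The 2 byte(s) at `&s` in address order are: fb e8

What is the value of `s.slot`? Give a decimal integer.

8

[0]=0xfb [1]=0xe8 (big-endian) → word 0xfbe8
prio:1 @ bit 15 → (0xfbe8>>15)&0x1 = 0x1
mode:2 @ bit 13 → (0xfbe8>>13)&0x3 = 0x3
bank:4 @ bit 9 → (0xfbe8>>9)&0xf = 0xd
cnt:4 @ bit 5 → (0xfbe8>>5)&0xf = 0xf
slot:5 @ bit 0 → (0xfbe8>>0)&0x1f = 0x8  ←
slot signed 5b, MSB=0: value = 8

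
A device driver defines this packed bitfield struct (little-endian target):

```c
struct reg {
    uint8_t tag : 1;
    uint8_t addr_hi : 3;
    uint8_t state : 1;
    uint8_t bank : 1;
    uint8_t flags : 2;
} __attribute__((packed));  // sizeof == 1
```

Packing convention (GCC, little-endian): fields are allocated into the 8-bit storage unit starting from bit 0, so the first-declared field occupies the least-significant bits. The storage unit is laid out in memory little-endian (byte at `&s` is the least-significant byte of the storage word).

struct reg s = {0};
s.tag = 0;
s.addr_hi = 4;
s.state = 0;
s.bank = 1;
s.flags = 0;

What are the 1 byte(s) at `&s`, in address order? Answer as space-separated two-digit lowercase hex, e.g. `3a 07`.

tag:1 = 0 → 0x0 << 0 → word 0x00
addr_hi:3 = 4 → 0x4 << 1 → word 0x08
state:1 = 0 → 0x0 << 4 → word 0x08
bank:1 = 1 → 0x1 << 5 → word 0x28
flags:2 = 0 → 0x0 << 6 → word 0x28
word = 0x28 → little-endian bytes:
  [0]=0x28

28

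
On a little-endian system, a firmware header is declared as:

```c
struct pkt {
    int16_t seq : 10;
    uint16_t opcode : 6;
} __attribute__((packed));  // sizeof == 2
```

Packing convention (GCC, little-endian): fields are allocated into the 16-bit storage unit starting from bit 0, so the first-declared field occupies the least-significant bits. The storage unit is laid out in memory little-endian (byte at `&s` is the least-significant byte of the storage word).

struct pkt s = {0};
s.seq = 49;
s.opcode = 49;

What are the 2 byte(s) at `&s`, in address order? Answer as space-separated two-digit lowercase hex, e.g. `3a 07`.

31 c4

seq (10b) val=49 bits=0x31 at bit 0: 0x0031
opcode (6b) val=49 bits=0x31 at bit 10: 0xc431
word = 0xc431 → little-endian bytes:
  [0]=0x31  [1]=0xc4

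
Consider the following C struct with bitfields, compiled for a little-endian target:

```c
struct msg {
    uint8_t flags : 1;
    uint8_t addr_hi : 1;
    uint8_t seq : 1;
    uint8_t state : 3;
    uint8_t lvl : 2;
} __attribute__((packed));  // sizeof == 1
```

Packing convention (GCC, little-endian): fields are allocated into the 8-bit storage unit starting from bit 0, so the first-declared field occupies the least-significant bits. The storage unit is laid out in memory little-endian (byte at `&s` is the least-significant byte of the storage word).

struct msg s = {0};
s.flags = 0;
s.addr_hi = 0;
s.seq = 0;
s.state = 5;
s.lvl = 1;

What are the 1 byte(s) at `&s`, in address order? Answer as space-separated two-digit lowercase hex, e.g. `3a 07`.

68

flags:1 = 0 → 0x0 << 0 → word 0x00
addr_hi:1 = 0 → 0x0 << 1 → word 0x00
seq:1 = 0 → 0x0 << 2 → word 0x00
state:3 = 5 → 0x5 << 3 → word 0x28
lvl:2 = 1 → 0x1 << 6 → word 0x68
word = 0x68 → little-endian bytes:
  [0]=0x68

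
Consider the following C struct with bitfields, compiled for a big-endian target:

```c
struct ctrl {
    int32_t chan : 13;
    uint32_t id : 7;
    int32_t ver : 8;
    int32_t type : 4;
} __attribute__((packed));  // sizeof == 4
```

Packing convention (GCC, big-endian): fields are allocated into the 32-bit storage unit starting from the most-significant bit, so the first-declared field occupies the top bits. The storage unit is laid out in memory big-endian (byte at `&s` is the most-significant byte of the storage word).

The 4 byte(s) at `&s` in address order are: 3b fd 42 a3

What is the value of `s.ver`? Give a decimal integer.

[0]=0x3b [1]=0xfd [2]=0x42 [3]=0xa3 (big-endian) → word 0x3bfd42a3
chan:13 @ bit 19 → (0x3bfd42a3>>19)&0x1fff = 0x77f
id:7 @ bit 12 → (0x3bfd42a3>>12)&0x7f = 0x54
ver:8 @ bit 4 → (0x3bfd42a3>>4)&0xff = 0x2a  ←
type:4 @ bit 0 → (0x3bfd42a3>>0)&0xf = 0x3
ver signed 8b, MSB=0: value = 42

42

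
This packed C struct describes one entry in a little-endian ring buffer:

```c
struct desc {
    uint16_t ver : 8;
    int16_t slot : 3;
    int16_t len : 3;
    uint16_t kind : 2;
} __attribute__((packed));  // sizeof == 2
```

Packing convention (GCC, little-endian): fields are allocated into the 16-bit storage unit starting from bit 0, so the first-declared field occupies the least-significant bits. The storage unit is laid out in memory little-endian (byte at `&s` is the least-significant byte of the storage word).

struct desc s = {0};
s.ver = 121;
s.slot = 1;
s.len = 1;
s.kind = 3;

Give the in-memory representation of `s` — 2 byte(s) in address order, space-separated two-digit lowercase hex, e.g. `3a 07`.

79 c9

[0+:8] ver=121 & 0xff = 0x79; word=0x0079
[8+:3] slot=1 & 0x7 = 0x1; word=0x0179
[11+:3] len=1 & 0x7 = 0x1; word=0x0979
[14+:2] kind=3 & 0x3 = 0x3; word=0xc979
word = 0xc979 → little-endian bytes:
  [0]=0x79  [1]=0xc9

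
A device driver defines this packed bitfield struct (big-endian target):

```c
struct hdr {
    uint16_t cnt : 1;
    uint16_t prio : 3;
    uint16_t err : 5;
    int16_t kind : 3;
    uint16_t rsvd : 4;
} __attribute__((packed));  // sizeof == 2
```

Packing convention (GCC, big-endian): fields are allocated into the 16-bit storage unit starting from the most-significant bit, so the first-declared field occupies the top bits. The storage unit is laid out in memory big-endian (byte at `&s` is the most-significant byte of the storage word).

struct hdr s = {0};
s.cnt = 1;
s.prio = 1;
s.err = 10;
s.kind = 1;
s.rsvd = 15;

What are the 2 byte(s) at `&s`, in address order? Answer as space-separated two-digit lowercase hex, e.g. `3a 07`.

cnt (1b) val=1 bits=0x1 at bit 15: 0x8000
prio (3b) val=1 bits=0x1 at bit 12: 0x9000
err (5b) val=10 bits=0xa at bit 7: 0x9500
kind (3b) val=1 bits=0x1 at bit 4: 0x9510
rsvd (4b) val=15 bits=0xf at bit 0: 0x951f
word = 0x951f → big-endian bytes:
  [0]=0x95  [1]=0x1f

95 1f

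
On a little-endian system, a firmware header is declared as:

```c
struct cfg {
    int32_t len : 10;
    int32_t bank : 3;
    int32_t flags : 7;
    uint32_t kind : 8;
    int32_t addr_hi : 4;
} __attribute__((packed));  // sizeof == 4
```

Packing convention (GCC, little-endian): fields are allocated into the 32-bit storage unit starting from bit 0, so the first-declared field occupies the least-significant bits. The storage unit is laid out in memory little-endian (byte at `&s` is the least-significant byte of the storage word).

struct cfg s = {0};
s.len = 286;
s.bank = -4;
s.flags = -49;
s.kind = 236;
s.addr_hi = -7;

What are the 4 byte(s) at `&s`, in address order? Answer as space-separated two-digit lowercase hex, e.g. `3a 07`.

1e f1 c9 9e

len (10b) val=286 bits=0x11e at bit 0: 0x0000011e
bank (3b) val=-4 bits=0x4 at bit 10: 0x0000111e
flags (7b) val=-49 bits=0x4f at bit 13: 0x0009f11e
kind (8b) val=236 bits=0xec at bit 20: 0x0ec9f11e
addr_hi (4b) val=-7 bits=0x9 at bit 28: 0x9ec9f11e
word = 0x9ec9f11e → little-endian bytes:
  [0]=0x1e  [1]=0xf1  [2]=0xc9  [3]=0x9e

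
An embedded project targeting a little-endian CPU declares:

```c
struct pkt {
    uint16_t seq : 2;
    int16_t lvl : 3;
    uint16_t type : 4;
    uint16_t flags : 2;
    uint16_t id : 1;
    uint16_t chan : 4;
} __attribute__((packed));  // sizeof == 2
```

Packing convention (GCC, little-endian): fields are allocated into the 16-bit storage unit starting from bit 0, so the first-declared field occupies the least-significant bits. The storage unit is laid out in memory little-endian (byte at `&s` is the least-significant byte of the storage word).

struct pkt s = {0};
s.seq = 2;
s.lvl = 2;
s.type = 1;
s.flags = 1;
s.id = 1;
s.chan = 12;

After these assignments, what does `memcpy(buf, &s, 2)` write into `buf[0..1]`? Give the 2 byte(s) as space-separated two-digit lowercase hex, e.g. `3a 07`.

2a ca

[0+:2] seq=2 & 0x3 = 0x2; word=0x0002
[2+:3] lvl=2 & 0x7 = 0x2; word=0x000a
[5+:4] type=1 & 0xf = 0x1; word=0x002a
[9+:2] flags=1 & 0x3 = 0x1; word=0x022a
[11+:1] id=1 & 0x1 = 0x1; word=0x0a2a
[12+:4] chan=12 & 0xf = 0xc; word=0xca2a
word = 0xca2a → little-endian bytes:
  [0]=0x2a  [1]=0xca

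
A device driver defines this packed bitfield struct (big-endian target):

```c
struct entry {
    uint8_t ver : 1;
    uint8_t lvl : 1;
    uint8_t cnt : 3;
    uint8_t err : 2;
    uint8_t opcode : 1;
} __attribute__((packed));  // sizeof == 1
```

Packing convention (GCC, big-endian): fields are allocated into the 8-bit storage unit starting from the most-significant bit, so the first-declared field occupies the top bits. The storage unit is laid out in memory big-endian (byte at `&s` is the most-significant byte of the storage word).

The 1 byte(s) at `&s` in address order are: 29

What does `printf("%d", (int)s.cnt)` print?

5

[0]=0x29 (big-endian) → word 0x29
ver:1 @ bit 7 → (0x29>>7)&0x1 = 0x0
lvl:1 @ bit 6 → (0x29>>6)&0x1 = 0x0
cnt:3 @ bit 3 → (0x29>>3)&0x7 = 0x5  ←
err:2 @ bit 1 → (0x29>>1)&0x3 = 0x0
opcode:1 @ bit 0 → (0x29>>0)&0x1 = 0x1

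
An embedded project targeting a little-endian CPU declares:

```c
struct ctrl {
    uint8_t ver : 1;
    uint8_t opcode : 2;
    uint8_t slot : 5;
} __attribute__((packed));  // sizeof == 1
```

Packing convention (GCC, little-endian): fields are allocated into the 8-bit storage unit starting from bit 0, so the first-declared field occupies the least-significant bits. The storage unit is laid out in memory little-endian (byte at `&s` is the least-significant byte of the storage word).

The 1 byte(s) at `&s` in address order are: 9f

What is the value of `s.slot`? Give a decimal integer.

19

[0]=0x9f (little-endian) → word 0x9f
ver:1 @ bit 0 → (0x9f>>0)&0x1 = 0x1
opcode:2 @ bit 1 → (0x9f>>1)&0x3 = 0x3
slot:5 @ bit 3 → (0x9f>>3)&0x1f = 0x13  ←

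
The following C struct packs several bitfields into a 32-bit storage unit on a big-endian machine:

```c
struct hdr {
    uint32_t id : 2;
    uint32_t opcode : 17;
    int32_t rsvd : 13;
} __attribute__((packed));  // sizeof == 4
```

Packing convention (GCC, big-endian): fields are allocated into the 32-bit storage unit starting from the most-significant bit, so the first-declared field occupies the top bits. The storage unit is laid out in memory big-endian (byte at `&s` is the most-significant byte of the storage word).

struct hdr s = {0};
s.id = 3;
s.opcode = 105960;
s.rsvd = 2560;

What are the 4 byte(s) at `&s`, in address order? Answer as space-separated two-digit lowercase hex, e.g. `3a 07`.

id:2 = 3 → 0x3 << 30 → word 0xc0000000
opcode:17 = 105960 → 0x19de8 << 13 → word 0xf3bd0000
rsvd:13 = 2560 → 0xa00 << 0 → word 0xf3bd0a00
word = 0xf3bd0a00 → big-endian bytes:
  [0]=0xf3  [1]=0xbd  [2]=0x0a  [3]=0x00

f3 bd 0a 00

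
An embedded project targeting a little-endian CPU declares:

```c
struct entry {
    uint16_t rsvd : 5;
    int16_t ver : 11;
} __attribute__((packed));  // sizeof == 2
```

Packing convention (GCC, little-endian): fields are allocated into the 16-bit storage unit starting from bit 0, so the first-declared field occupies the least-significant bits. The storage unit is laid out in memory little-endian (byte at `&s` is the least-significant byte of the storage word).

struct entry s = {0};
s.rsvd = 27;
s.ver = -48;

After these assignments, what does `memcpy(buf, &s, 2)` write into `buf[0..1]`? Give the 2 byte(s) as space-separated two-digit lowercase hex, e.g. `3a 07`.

[0+:5] rsvd=27 & 0x1f = 0x1b; word=0x001b
[5+:11] ver=-48 & 0x7ff = 0x7d0; word=0xfa1b
word = 0xfa1b → little-endian bytes:
  [0]=0x1b  [1]=0xfa

1b fa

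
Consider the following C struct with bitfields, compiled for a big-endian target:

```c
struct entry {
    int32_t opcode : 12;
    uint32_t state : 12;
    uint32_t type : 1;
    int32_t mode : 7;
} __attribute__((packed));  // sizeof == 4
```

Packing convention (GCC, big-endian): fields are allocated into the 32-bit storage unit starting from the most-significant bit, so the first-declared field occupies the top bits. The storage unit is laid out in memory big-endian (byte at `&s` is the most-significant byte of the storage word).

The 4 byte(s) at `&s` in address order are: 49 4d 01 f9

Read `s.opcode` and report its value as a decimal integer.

[0]=0x49 [1]=0x4d [2]=0x01 [3]=0xf9 (big-endian) → word 0x494d01f9
opcode [20+:12] = (word>>20) & 0xfff = 1172  ←
state [8+:12] = (word>>8) & 0xfff = 3329
type [7+:1] = (word>>7) & 0x1 = 1
mode [0+:7] = (word>>0) & 0x7f = 121
opcode signed 12b, MSB=0: value = 1172

1172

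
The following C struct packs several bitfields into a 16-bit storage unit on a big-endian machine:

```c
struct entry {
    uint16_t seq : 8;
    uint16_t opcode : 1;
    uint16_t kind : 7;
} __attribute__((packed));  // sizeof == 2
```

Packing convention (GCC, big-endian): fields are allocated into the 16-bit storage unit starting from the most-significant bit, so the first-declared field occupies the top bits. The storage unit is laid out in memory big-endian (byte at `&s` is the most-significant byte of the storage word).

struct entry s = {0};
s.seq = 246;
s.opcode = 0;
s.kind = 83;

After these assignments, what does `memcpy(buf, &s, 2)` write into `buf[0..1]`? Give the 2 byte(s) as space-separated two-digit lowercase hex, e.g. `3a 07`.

[8+:8] seq=246 & 0xff = 0xf6; word=0xf600
[7+:1] opcode=0 & 0x1 = 0x0; word=0xf600
[0+:7] kind=83 & 0x7f = 0x53; word=0xf653
word = 0xf653 → big-endian bytes:
  [0]=0xf6  [1]=0x53

f6 53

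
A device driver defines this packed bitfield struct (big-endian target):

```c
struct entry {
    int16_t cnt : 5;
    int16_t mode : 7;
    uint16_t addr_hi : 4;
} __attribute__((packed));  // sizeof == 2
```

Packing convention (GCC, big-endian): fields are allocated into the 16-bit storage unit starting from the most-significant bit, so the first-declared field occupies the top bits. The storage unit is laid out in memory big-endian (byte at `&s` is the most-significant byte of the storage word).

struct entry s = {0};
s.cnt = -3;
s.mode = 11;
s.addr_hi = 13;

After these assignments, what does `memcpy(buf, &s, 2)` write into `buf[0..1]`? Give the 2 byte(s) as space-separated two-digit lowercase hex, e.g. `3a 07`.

[11+:5] cnt=-3 & 0x1f = 0x1d; word=0xe800
[4+:7] mode=11 & 0x7f = 0xb; word=0xe8b0
[0+:4] addr_hi=13 & 0xf = 0xd; word=0xe8bd
word = 0xe8bd → big-endian bytes:
  [0]=0xe8  [1]=0xbd

e8 bd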